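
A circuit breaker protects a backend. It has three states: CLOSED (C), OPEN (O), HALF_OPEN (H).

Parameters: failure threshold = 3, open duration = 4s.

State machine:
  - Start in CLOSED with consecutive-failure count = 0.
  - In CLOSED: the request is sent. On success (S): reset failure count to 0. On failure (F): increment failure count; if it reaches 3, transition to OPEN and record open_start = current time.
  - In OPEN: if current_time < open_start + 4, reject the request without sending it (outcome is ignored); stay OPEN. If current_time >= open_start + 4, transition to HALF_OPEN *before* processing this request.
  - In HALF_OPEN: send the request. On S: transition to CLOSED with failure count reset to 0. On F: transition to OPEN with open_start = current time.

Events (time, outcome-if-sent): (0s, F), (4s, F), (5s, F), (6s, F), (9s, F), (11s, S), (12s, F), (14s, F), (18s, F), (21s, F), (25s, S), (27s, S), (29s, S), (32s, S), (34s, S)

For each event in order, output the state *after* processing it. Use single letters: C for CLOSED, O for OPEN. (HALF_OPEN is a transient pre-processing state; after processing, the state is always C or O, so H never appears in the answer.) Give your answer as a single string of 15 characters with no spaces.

Answer: CCOOOOOOOOCCCCC

Derivation:
State after each event:
  event#1 t=0s outcome=F: state=CLOSED
  event#2 t=4s outcome=F: state=CLOSED
  event#3 t=5s outcome=F: state=OPEN
  event#4 t=6s outcome=F: state=OPEN
  event#5 t=9s outcome=F: state=OPEN
  event#6 t=11s outcome=S: state=OPEN
  event#7 t=12s outcome=F: state=OPEN
  event#8 t=14s outcome=F: state=OPEN
  event#9 t=18s outcome=F: state=OPEN
  event#10 t=21s outcome=F: state=OPEN
  event#11 t=25s outcome=S: state=CLOSED
  event#12 t=27s outcome=S: state=CLOSED
  event#13 t=29s outcome=S: state=CLOSED
  event#14 t=32s outcome=S: state=CLOSED
  event#15 t=34s outcome=S: state=CLOSED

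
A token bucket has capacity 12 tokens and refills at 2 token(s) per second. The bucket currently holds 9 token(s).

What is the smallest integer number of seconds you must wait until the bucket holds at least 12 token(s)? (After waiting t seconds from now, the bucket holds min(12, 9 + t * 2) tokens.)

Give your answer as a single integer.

Answer: 2

Derivation:
Need 9 + t * 2 >= 12, so t >= 3/2.
Smallest integer t = ceil(3/2) = 2.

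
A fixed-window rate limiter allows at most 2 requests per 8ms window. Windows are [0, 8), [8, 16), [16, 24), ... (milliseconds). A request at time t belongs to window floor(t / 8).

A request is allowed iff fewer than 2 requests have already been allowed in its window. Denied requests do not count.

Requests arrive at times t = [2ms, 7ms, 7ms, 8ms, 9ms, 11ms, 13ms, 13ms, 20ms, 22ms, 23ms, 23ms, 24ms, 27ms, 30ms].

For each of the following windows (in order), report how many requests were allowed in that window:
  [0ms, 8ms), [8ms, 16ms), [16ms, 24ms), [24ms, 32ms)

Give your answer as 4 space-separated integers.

Processing requests:
  req#1 t=2ms (window 0): ALLOW
  req#2 t=7ms (window 0): ALLOW
  req#3 t=7ms (window 0): DENY
  req#4 t=8ms (window 1): ALLOW
  req#5 t=9ms (window 1): ALLOW
  req#6 t=11ms (window 1): DENY
  req#7 t=13ms (window 1): DENY
  req#8 t=13ms (window 1): DENY
  req#9 t=20ms (window 2): ALLOW
  req#10 t=22ms (window 2): ALLOW
  req#11 t=23ms (window 2): DENY
  req#12 t=23ms (window 2): DENY
  req#13 t=24ms (window 3): ALLOW
  req#14 t=27ms (window 3): ALLOW
  req#15 t=30ms (window 3): DENY

Allowed counts by window: 2 2 2 2

Answer: 2 2 2 2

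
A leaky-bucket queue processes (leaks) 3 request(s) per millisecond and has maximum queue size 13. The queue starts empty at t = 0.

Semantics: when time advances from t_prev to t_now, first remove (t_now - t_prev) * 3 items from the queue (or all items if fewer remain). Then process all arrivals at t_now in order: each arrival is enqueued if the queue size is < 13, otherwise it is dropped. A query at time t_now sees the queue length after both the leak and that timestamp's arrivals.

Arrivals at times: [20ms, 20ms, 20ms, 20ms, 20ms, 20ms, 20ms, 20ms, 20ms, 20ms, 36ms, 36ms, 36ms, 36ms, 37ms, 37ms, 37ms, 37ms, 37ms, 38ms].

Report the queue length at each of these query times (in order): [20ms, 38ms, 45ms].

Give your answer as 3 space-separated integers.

Answer: 10 4 0

Derivation:
Queue lengths at query times:
  query t=20ms: backlog = 10
  query t=38ms: backlog = 4
  query t=45ms: backlog = 0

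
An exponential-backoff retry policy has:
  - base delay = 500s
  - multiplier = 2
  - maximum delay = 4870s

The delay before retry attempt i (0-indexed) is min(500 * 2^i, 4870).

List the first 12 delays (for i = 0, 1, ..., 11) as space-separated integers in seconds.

Computing each delay:
  i=0: min(500*2^0, 4870) = 500
  i=1: min(500*2^1, 4870) = 1000
  i=2: min(500*2^2, 4870) = 2000
  i=3: min(500*2^3, 4870) = 4000
  i=4: min(500*2^4, 4870) = 4870
  i=5: min(500*2^5, 4870) = 4870
  i=6: min(500*2^6, 4870) = 4870
  i=7: min(500*2^7, 4870) = 4870
  i=8: min(500*2^8, 4870) = 4870
  i=9: min(500*2^9, 4870) = 4870
  i=10: min(500*2^10, 4870) = 4870
  i=11: min(500*2^11, 4870) = 4870

Answer: 500 1000 2000 4000 4870 4870 4870 4870 4870 4870 4870 4870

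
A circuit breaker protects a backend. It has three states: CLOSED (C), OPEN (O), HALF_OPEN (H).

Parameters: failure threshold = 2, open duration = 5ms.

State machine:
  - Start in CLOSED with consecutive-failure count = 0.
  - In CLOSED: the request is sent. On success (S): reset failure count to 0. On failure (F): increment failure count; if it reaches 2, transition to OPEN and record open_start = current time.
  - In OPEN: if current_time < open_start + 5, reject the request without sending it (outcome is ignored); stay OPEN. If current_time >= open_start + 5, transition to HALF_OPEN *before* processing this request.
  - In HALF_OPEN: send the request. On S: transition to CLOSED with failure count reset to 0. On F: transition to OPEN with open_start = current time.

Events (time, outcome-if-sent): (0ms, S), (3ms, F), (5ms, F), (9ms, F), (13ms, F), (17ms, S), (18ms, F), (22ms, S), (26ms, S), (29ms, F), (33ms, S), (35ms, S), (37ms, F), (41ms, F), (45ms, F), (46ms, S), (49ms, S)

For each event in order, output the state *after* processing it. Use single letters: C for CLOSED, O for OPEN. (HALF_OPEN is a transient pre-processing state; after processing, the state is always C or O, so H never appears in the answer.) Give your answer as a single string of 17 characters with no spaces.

Answer: CCOOOOOOCCCCCOOCC

Derivation:
State after each event:
  event#1 t=0ms outcome=S: state=CLOSED
  event#2 t=3ms outcome=F: state=CLOSED
  event#3 t=5ms outcome=F: state=OPEN
  event#4 t=9ms outcome=F: state=OPEN
  event#5 t=13ms outcome=F: state=OPEN
  event#6 t=17ms outcome=S: state=OPEN
  event#7 t=18ms outcome=F: state=OPEN
  event#8 t=22ms outcome=S: state=OPEN
  event#9 t=26ms outcome=S: state=CLOSED
  event#10 t=29ms outcome=F: state=CLOSED
  event#11 t=33ms outcome=S: state=CLOSED
  event#12 t=35ms outcome=S: state=CLOSED
  event#13 t=37ms outcome=F: state=CLOSED
  event#14 t=41ms outcome=F: state=OPEN
  event#15 t=45ms outcome=F: state=OPEN
  event#16 t=46ms outcome=S: state=CLOSED
  event#17 t=49ms outcome=S: state=CLOSED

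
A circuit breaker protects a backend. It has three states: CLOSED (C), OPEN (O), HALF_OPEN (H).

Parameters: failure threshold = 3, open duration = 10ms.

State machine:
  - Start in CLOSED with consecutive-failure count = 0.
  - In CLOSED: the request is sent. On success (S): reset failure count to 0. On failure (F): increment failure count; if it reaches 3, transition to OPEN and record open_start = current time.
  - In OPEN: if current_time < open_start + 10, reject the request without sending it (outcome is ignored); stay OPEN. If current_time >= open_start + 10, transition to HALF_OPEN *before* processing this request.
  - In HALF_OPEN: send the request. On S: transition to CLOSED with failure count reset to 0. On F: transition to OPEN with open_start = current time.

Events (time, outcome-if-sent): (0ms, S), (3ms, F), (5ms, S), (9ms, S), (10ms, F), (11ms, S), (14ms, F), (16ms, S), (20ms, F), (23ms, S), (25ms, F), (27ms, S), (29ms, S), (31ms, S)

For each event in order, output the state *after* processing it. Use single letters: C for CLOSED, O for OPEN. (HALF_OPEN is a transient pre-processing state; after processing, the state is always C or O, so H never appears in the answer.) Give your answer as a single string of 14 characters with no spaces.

Answer: CCCCCCCCCCCCCC

Derivation:
State after each event:
  event#1 t=0ms outcome=S: state=CLOSED
  event#2 t=3ms outcome=F: state=CLOSED
  event#3 t=5ms outcome=S: state=CLOSED
  event#4 t=9ms outcome=S: state=CLOSED
  event#5 t=10ms outcome=F: state=CLOSED
  event#6 t=11ms outcome=S: state=CLOSED
  event#7 t=14ms outcome=F: state=CLOSED
  event#8 t=16ms outcome=S: state=CLOSED
  event#9 t=20ms outcome=F: state=CLOSED
  event#10 t=23ms outcome=S: state=CLOSED
  event#11 t=25ms outcome=F: state=CLOSED
  event#12 t=27ms outcome=S: state=CLOSED
  event#13 t=29ms outcome=S: state=CLOSED
  event#14 t=31ms outcome=S: state=CLOSED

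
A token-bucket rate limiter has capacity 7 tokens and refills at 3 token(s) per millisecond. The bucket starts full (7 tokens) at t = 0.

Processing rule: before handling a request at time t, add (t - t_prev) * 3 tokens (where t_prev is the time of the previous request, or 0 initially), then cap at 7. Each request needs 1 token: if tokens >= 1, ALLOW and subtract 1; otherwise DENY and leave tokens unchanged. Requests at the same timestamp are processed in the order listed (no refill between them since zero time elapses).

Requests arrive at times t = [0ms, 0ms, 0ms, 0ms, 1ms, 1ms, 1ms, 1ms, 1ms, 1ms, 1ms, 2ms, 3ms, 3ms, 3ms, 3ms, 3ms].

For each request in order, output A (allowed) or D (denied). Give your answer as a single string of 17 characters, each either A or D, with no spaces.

Answer: AAAAAAAAAADAAAAAA

Derivation:
Simulating step by step:
  req#1 t=0ms: ALLOW
  req#2 t=0ms: ALLOW
  req#3 t=0ms: ALLOW
  req#4 t=0ms: ALLOW
  req#5 t=1ms: ALLOW
  req#6 t=1ms: ALLOW
  req#7 t=1ms: ALLOW
  req#8 t=1ms: ALLOW
  req#9 t=1ms: ALLOW
  req#10 t=1ms: ALLOW
  req#11 t=1ms: DENY
  req#12 t=2ms: ALLOW
  req#13 t=3ms: ALLOW
  req#14 t=3ms: ALLOW
  req#15 t=3ms: ALLOW
  req#16 t=3ms: ALLOW
  req#17 t=3ms: ALLOW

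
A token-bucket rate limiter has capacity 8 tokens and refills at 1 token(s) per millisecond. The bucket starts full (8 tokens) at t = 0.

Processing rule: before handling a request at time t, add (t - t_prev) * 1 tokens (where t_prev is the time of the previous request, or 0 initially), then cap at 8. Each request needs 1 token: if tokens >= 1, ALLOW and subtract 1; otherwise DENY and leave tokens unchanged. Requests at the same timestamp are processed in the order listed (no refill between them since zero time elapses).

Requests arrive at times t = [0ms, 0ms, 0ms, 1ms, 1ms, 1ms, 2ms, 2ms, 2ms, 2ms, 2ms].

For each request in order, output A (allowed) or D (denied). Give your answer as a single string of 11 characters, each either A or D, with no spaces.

Answer: AAAAAAAAAAD

Derivation:
Simulating step by step:
  req#1 t=0ms: ALLOW
  req#2 t=0ms: ALLOW
  req#3 t=0ms: ALLOW
  req#4 t=1ms: ALLOW
  req#5 t=1ms: ALLOW
  req#6 t=1ms: ALLOW
  req#7 t=2ms: ALLOW
  req#8 t=2ms: ALLOW
  req#9 t=2ms: ALLOW
  req#10 t=2ms: ALLOW
  req#11 t=2ms: DENY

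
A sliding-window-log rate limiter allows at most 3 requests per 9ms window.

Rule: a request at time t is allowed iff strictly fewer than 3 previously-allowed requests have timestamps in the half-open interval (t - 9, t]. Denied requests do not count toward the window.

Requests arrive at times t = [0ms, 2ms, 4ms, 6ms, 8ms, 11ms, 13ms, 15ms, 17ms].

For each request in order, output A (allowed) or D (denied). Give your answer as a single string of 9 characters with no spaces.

Answer: AAADDAAAD

Derivation:
Tracking allowed requests in the window:
  req#1 t=0ms: ALLOW
  req#2 t=2ms: ALLOW
  req#3 t=4ms: ALLOW
  req#4 t=6ms: DENY
  req#5 t=8ms: DENY
  req#6 t=11ms: ALLOW
  req#7 t=13ms: ALLOW
  req#8 t=15ms: ALLOW
  req#9 t=17ms: DENY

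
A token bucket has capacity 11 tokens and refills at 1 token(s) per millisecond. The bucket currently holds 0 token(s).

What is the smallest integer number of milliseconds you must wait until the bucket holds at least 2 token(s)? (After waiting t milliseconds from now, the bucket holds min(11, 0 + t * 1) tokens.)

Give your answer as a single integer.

Need 0 + t * 1 >= 2, so t >= 2/1.
Smallest integer t = ceil(2/1) = 2.

Answer: 2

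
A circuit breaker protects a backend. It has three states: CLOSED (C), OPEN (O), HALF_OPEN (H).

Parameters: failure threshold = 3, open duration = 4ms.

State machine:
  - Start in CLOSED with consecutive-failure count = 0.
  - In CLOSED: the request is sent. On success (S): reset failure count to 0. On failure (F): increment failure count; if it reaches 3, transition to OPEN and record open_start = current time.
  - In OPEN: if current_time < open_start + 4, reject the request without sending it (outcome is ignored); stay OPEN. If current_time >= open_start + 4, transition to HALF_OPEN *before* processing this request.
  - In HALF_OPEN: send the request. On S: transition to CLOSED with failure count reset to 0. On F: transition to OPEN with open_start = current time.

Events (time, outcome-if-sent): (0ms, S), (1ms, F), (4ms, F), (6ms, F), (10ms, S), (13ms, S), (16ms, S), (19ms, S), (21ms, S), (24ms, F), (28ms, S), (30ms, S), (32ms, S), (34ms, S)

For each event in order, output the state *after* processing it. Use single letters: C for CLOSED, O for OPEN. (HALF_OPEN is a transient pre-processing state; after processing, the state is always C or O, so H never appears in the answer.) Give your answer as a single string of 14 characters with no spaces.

Answer: CCCOCCCCCCCCCC

Derivation:
State after each event:
  event#1 t=0ms outcome=S: state=CLOSED
  event#2 t=1ms outcome=F: state=CLOSED
  event#3 t=4ms outcome=F: state=CLOSED
  event#4 t=6ms outcome=F: state=OPEN
  event#5 t=10ms outcome=S: state=CLOSED
  event#6 t=13ms outcome=S: state=CLOSED
  event#7 t=16ms outcome=S: state=CLOSED
  event#8 t=19ms outcome=S: state=CLOSED
  event#9 t=21ms outcome=S: state=CLOSED
  event#10 t=24ms outcome=F: state=CLOSED
  event#11 t=28ms outcome=S: state=CLOSED
  event#12 t=30ms outcome=S: state=CLOSED
  event#13 t=32ms outcome=S: state=CLOSED
  event#14 t=34ms outcome=S: state=CLOSED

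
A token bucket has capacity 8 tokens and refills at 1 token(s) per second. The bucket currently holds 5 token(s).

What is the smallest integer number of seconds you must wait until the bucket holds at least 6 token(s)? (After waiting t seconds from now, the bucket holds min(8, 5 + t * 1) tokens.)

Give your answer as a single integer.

Need 5 + t * 1 >= 6, so t >= 1/1.
Smallest integer t = ceil(1/1) = 1.

Answer: 1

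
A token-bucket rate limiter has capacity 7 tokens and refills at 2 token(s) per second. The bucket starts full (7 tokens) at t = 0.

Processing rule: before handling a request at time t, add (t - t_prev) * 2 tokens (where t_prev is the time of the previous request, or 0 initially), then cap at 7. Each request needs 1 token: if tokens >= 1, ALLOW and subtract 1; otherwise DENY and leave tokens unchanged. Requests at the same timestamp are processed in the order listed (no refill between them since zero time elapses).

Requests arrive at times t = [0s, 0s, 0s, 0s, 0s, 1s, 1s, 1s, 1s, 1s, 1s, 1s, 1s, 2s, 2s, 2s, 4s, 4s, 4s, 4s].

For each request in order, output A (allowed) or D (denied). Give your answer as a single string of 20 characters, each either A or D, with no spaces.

Answer: AAAAAAAAADDDDAADAAAA

Derivation:
Simulating step by step:
  req#1 t=0s: ALLOW
  req#2 t=0s: ALLOW
  req#3 t=0s: ALLOW
  req#4 t=0s: ALLOW
  req#5 t=0s: ALLOW
  req#6 t=1s: ALLOW
  req#7 t=1s: ALLOW
  req#8 t=1s: ALLOW
  req#9 t=1s: ALLOW
  req#10 t=1s: DENY
  req#11 t=1s: DENY
  req#12 t=1s: DENY
  req#13 t=1s: DENY
  req#14 t=2s: ALLOW
  req#15 t=2s: ALLOW
  req#16 t=2s: DENY
  req#17 t=4s: ALLOW
  req#18 t=4s: ALLOW
  req#19 t=4s: ALLOW
  req#20 t=4s: ALLOW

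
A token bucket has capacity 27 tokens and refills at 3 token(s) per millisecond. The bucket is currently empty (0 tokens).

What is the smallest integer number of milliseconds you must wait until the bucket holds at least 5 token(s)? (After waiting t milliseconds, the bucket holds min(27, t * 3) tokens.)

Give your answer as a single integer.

Answer: 2

Derivation:
Need t * 3 >= 5, so t >= 5/3.
Smallest integer t = ceil(5/3) = 2.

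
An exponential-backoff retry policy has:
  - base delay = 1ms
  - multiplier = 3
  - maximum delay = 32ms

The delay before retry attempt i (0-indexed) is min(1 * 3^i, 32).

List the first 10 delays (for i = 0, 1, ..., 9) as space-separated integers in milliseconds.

Answer: 1 3 9 27 32 32 32 32 32 32

Derivation:
Computing each delay:
  i=0: min(1*3^0, 32) = 1
  i=1: min(1*3^1, 32) = 3
  i=2: min(1*3^2, 32) = 9
  i=3: min(1*3^3, 32) = 27
  i=4: min(1*3^4, 32) = 32
  i=5: min(1*3^5, 32) = 32
  i=6: min(1*3^6, 32) = 32
  i=7: min(1*3^7, 32) = 32
  i=8: min(1*3^8, 32) = 32
  i=9: min(1*3^9, 32) = 32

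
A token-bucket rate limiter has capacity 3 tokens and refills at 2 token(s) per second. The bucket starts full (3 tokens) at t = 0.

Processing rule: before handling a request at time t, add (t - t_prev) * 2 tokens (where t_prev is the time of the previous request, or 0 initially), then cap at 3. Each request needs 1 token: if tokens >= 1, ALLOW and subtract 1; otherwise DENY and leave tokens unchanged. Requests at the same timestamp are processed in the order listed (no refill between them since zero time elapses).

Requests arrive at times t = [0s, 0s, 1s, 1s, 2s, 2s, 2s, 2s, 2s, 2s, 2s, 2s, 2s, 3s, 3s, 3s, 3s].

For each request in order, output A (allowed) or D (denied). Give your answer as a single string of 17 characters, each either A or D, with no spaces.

Answer: AAAAAAADDDDDDAADD

Derivation:
Simulating step by step:
  req#1 t=0s: ALLOW
  req#2 t=0s: ALLOW
  req#3 t=1s: ALLOW
  req#4 t=1s: ALLOW
  req#5 t=2s: ALLOW
  req#6 t=2s: ALLOW
  req#7 t=2s: ALLOW
  req#8 t=2s: DENY
  req#9 t=2s: DENY
  req#10 t=2s: DENY
  req#11 t=2s: DENY
  req#12 t=2s: DENY
  req#13 t=2s: DENY
  req#14 t=3s: ALLOW
  req#15 t=3s: ALLOW
  req#16 t=3s: DENY
  req#17 t=3s: DENY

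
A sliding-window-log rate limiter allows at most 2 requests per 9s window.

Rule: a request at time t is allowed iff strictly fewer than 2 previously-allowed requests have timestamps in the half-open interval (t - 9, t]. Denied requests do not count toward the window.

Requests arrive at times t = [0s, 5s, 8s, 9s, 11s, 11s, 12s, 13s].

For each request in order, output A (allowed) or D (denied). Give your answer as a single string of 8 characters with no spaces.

Tracking allowed requests in the window:
  req#1 t=0s: ALLOW
  req#2 t=5s: ALLOW
  req#3 t=8s: DENY
  req#4 t=9s: ALLOW
  req#5 t=11s: DENY
  req#6 t=11s: DENY
  req#7 t=12s: DENY
  req#8 t=13s: DENY

Answer: AADADDDD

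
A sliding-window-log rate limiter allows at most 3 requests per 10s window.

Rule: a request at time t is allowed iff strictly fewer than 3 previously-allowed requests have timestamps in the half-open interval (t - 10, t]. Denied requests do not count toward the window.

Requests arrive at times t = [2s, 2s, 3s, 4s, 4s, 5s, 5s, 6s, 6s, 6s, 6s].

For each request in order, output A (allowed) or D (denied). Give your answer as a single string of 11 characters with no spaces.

Tracking allowed requests in the window:
  req#1 t=2s: ALLOW
  req#2 t=2s: ALLOW
  req#3 t=3s: ALLOW
  req#4 t=4s: DENY
  req#5 t=4s: DENY
  req#6 t=5s: DENY
  req#7 t=5s: DENY
  req#8 t=6s: DENY
  req#9 t=6s: DENY
  req#10 t=6s: DENY
  req#11 t=6s: DENY

Answer: AAADDDDDDDD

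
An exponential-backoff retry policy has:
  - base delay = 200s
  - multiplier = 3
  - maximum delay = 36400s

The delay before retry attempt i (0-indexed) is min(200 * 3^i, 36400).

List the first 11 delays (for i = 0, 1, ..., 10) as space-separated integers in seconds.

Answer: 200 600 1800 5400 16200 36400 36400 36400 36400 36400 36400

Derivation:
Computing each delay:
  i=0: min(200*3^0, 36400) = 200
  i=1: min(200*3^1, 36400) = 600
  i=2: min(200*3^2, 36400) = 1800
  i=3: min(200*3^3, 36400) = 5400
  i=4: min(200*3^4, 36400) = 16200
  i=5: min(200*3^5, 36400) = 36400
  i=6: min(200*3^6, 36400) = 36400
  i=7: min(200*3^7, 36400) = 36400
  i=8: min(200*3^8, 36400) = 36400
  i=9: min(200*3^9, 36400) = 36400
  i=10: min(200*3^10, 36400) = 36400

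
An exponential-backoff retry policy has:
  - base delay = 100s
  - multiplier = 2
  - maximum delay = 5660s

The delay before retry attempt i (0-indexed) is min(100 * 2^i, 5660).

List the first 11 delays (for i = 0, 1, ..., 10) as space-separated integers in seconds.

Computing each delay:
  i=0: min(100*2^0, 5660) = 100
  i=1: min(100*2^1, 5660) = 200
  i=2: min(100*2^2, 5660) = 400
  i=3: min(100*2^3, 5660) = 800
  i=4: min(100*2^4, 5660) = 1600
  i=5: min(100*2^5, 5660) = 3200
  i=6: min(100*2^6, 5660) = 5660
  i=7: min(100*2^7, 5660) = 5660
  i=8: min(100*2^8, 5660) = 5660
  i=9: min(100*2^9, 5660) = 5660
  i=10: min(100*2^10, 5660) = 5660

Answer: 100 200 400 800 1600 3200 5660 5660 5660 5660 5660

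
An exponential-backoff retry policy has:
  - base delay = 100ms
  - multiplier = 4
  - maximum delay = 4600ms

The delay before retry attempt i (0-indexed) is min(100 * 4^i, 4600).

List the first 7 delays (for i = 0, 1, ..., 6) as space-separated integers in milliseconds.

Answer: 100 400 1600 4600 4600 4600 4600

Derivation:
Computing each delay:
  i=0: min(100*4^0, 4600) = 100
  i=1: min(100*4^1, 4600) = 400
  i=2: min(100*4^2, 4600) = 1600
  i=3: min(100*4^3, 4600) = 4600
  i=4: min(100*4^4, 4600) = 4600
  i=5: min(100*4^5, 4600) = 4600
  i=6: min(100*4^6, 4600) = 4600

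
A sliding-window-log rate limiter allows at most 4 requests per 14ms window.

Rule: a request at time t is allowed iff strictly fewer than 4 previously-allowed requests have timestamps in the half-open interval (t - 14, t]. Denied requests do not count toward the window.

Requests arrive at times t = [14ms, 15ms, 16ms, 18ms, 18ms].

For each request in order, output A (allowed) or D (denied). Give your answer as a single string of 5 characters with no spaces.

Answer: AAAAD

Derivation:
Tracking allowed requests in the window:
  req#1 t=14ms: ALLOW
  req#2 t=15ms: ALLOW
  req#3 t=16ms: ALLOW
  req#4 t=18ms: ALLOW
  req#5 t=18ms: DENY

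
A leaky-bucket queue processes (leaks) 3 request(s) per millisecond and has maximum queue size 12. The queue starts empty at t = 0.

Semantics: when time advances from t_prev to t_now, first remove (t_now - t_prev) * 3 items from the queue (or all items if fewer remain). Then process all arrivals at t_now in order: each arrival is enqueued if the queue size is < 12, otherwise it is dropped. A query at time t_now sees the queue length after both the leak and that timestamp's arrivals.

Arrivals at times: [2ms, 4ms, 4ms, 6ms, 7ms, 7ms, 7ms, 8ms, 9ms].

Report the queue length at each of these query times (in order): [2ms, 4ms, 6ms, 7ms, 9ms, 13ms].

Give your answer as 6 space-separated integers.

Answer: 1 2 1 3 1 0

Derivation:
Queue lengths at query times:
  query t=2ms: backlog = 1
  query t=4ms: backlog = 2
  query t=6ms: backlog = 1
  query t=7ms: backlog = 3
  query t=9ms: backlog = 1
  query t=13ms: backlog = 0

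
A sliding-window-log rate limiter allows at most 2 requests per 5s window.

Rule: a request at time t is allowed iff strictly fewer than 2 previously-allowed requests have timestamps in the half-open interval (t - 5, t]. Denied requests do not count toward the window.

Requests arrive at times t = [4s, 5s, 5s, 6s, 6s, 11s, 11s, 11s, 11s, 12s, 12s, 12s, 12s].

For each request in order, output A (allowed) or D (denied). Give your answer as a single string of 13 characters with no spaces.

Tracking allowed requests in the window:
  req#1 t=4s: ALLOW
  req#2 t=5s: ALLOW
  req#3 t=5s: DENY
  req#4 t=6s: DENY
  req#5 t=6s: DENY
  req#6 t=11s: ALLOW
  req#7 t=11s: ALLOW
  req#8 t=11s: DENY
  req#9 t=11s: DENY
  req#10 t=12s: DENY
  req#11 t=12s: DENY
  req#12 t=12s: DENY
  req#13 t=12s: DENY

Answer: AADDDAADDDDDD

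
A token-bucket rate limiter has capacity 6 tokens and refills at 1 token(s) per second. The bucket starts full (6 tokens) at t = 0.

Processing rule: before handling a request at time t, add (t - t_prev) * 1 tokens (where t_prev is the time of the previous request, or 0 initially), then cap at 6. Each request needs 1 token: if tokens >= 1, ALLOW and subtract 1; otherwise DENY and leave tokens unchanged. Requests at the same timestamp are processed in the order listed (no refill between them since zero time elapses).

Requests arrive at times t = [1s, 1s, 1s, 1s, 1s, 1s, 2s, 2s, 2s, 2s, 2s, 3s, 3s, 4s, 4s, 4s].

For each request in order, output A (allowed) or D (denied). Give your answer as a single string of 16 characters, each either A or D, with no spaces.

Answer: AAAAAAADDDDADADD

Derivation:
Simulating step by step:
  req#1 t=1s: ALLOW
  req#2 t=1s: ALLOW
  req#3 t=1s: ALLOW
  req#4 t=1s: ALLOW
  req#5 t=1s: ALLOW
  req#6 t=1s: ALLOW
  req#7 t=2s: ALLOW
  req#8 t=2s: DENY
  req#9 t=2s: DENY
  req#10 t=2s: DENY
  req#11 t=2s: DENY
  req#12 t=3s: ALLOW
  req#13 t=3s: DENY
  req#14 t=4s: ALLOW
  req#15 t=4s: DENY
  req#16 t=4s: DENY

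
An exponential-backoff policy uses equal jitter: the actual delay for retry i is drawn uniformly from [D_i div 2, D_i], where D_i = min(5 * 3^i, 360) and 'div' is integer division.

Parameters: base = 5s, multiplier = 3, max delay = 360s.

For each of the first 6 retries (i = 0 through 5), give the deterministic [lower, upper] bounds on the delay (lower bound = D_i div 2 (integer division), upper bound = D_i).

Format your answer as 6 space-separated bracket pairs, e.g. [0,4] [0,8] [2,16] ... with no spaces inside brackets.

Answer: [2,5] [7,15] [22,45] [67,135] [180,360] [180,360]

Derivation:
Computing bounds per retry:
  i=0: D_i=min(5*3^0,360)=5, bounds=[2,5]
  i=1: D_i=min(5*3^1,360)=15, bounds=[7,15]
  i=2: D_i=min(5*3^2,360)=45, bounds=[22,45]
  i=3: D_i=min(5*3^3,360)=135, bounds=[67,135]
  i=4: D_i=min(5*3^4,360)=360, bounds=[180,360]
  i=5: D_i=min(5*3^5,360)=360, bounds=[180,360]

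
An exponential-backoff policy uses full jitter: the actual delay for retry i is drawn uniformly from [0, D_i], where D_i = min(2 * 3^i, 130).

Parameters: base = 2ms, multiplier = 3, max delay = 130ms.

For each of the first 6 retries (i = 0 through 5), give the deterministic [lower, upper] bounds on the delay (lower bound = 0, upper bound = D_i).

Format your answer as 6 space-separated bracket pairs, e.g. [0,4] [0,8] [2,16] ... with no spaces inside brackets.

Answer: [0,2] [0,6] [0,18] [0,54] [0,130] [0,130]

Derivation:
Computing bounds per retry:
  i=0: D_i=min(2*3^0,130)=2, bounds=[0,2]
  i=1: D_i=min(2*3^1,130)=6, bounds=[0,6]
  i=2: D_i=min(2*3^2,130)=18, bounds=[0,18]
  i=3: D_i=min(2*3^3,130)=54, bounds=[0,54]
  i=4: D_i=min(2*3^4,130)=130, bounds=[0,130]
  i=5: D_i=min(2*3^5,130)=130, bounds=[0,130]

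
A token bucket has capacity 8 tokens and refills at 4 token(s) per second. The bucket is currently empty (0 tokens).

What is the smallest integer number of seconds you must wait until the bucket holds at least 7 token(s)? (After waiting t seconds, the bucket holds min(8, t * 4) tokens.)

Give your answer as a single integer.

Answer: 2

Derivation:
Need t * 4 >= 7, so t >= 7/4.
Smallest integer t = ceil(7/4) = 2.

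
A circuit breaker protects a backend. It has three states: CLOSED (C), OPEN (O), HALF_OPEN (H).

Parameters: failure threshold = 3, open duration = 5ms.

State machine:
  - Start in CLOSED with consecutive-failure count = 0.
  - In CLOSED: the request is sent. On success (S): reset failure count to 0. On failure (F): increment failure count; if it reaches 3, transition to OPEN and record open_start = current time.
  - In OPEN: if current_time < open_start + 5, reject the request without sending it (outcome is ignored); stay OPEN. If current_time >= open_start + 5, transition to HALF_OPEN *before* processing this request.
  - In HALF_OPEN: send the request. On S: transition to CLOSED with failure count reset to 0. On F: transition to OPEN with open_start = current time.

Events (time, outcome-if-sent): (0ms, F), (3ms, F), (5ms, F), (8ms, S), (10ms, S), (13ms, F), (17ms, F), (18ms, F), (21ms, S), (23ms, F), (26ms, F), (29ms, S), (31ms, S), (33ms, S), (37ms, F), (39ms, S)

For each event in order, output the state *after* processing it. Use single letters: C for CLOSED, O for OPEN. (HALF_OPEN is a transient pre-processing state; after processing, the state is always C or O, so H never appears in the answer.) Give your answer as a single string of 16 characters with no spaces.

State after each event:
  event#1 t=0ms outcome=F: state=CLOSED
  event#2 t=3ms outcome=F: state=CLOSED
  event#3 t=5ms outcome=F: state=OPEN
  event#4 t=8ms outcome=S: state=OPEN
  event#5 t=10ms outcome=S: state=CLOSED
  event#6 t=13ms outcome=F: state=CLOSED
  event#7 t=17ms outcome=F: state=CLOSED
  event#8 t=18ms outcome=F: state=OPEN
  event#9 t=21ms outcome=S: state=OPEN
  event#10 t=23ms outcome=F: state=OPEN
  event#11 t=26ms outcome=F: state=OPEN
  event#12 t=29ms outcome=S: state=CLOSED
  event#13 t=31ms outcome=S: state=CLOSED
  event#14 t=33ms outcome=S: state=CLOSED
  event#15 t=37ms outcome=F: state=CLOSED
  event#16 t=39ms outcome=S: state=CLOSED

Answer: CCOOCCCOOOOCCCCC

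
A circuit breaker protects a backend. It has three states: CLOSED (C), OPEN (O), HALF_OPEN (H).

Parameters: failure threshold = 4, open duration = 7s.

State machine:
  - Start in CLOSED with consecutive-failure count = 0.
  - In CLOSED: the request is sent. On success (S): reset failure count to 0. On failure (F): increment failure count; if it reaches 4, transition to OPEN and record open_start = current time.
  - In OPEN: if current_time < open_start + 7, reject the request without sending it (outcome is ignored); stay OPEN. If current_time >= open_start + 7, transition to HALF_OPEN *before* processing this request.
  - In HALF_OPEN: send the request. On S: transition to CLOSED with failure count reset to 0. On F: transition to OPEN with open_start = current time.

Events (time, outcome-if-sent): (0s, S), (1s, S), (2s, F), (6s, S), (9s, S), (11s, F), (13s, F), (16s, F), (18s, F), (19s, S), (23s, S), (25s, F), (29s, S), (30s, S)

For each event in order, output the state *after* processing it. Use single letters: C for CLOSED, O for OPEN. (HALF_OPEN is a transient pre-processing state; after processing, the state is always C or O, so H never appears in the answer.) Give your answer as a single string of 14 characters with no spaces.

Answer: CCCCCCCCOOOOOO

Derivation:
State after each event:
  event#1 t=0s outcome=S: state=CLOSED
  event#2 t=1s outcome=S: state=CLOSED
  event#3 t=2s outcome=F: state=CLOSED
  event#4 t=6s outcome=S: state=CLOSED
  event#5 t=9s outcome=S: state=CLOSED
  event#6 t=11s outcome=F: state=CLOSED
  event#7 t=13s outcome=F: state=CLOSED
  event#8 t=16s outcome=F: state=CLOSED
  event#9 t=18s outcome=F: state=OPEN
  event#10 t=19s outcome=S: state=OPEN
  event#11 t=23s outcome=S: state=OPEN
  event#12 t=25s outcome=F: state=OPEN
  event#13 t=29s outcome=S: state=OPEN
  event#14 t=30s outcome=S: state=OPEN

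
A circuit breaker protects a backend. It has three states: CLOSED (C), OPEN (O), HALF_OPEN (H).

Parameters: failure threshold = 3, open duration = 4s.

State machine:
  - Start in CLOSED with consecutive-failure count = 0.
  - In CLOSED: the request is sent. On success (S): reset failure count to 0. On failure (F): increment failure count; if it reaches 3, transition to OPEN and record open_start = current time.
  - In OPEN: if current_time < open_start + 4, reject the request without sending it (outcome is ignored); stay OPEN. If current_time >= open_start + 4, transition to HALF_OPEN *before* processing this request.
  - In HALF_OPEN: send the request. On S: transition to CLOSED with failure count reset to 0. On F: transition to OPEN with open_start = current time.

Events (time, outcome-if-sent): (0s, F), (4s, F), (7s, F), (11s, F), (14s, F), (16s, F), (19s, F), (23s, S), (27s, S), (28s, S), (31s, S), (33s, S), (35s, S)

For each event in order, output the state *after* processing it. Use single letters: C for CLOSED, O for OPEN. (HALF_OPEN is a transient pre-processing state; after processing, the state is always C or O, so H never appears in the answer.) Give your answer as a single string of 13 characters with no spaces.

Answer: CCOOOOOCCCCCC

Derivation:
State after each event:
  event#1 t=0s outcome=F: state=CLOSED
  event#2 t=4s outcome=F: state=CLOSED
  event#3 t=7s outcome=F: state=OPEN
  event#4 t=11s outcome=F: state=OPEN
  event#5 t=14s outcome=F: state=OPEN
  event#6 t=16s outcome=F: state=OPEN
  event#7 t=19s outcome=F: state=OPEN
  event#8 t=23s outcome=S: state=CLOSED
  event#9 t=27s outcome=S: state=CLOSED
  event#10 t=28s outcome=S: state=CLOSED
  event#11 t=31s outcome=S: state=CLOSED
  event#12 t=33s outcome=S: state=CLOSED
  event#13 t=35s outcome=S: state=CLOSED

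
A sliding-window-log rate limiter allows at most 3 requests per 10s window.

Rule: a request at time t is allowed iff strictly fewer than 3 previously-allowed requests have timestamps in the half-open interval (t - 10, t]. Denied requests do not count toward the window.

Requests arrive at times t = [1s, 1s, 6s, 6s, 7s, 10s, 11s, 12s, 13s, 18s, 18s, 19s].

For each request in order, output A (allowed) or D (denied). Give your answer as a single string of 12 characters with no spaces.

Tracking allowed requests in the window:
  req#1 t=1s: ALLOW
  req#2 t=1s: ALLOW
  req#3 t=6s: ALLOW
  req#4 t=6s: DENY
  req#5 t=7s: DENY
  req#6 t=10s: DENY
  req#7 t=11s: ALLOW
  req#8 t=12s: ALLOW
  req#9 t=13s: DENY
  req#10 t=18s: ALLOW
  req#11 t=18s: DENY
  req#12 t=19s: DENY

Answer: AAADDDAADADD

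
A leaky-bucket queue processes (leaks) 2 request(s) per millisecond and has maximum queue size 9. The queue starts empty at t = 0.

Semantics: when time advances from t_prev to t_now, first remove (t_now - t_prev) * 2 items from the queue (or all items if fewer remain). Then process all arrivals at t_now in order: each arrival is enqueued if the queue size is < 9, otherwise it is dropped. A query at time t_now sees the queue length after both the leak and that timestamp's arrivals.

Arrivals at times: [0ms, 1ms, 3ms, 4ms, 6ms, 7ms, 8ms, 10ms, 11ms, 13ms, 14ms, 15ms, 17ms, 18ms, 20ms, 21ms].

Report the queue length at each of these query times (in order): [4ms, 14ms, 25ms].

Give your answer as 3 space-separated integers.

Queue lengths at query times:
  query t=4ms: backlog = 1
  query t=14ms: backlog = 1
  query t=25ms: backlog = 0

Answer: 1 1 0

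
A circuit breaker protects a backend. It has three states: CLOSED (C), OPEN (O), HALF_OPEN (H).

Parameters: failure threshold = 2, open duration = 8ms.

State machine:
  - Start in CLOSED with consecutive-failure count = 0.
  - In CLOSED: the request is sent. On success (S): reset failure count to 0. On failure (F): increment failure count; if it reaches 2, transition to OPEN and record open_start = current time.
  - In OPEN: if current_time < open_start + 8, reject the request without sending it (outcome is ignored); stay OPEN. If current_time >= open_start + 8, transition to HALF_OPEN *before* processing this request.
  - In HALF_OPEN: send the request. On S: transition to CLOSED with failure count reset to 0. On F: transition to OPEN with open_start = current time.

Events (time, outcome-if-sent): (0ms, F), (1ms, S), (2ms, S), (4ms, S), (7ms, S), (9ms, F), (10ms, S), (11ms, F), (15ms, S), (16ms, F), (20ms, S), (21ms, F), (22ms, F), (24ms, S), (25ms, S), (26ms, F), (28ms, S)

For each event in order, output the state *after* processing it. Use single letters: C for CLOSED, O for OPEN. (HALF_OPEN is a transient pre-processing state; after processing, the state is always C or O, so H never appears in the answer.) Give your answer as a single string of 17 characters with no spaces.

State after each event:
  event#1 t=0ms outcome=F: state=CLOSED
  event#2 t=1ms outcome=S: state=CLOSED
  event#3 t=2ms outcome=S: state=CLOSED
  event#4 t=4ms outcome=S: state=CLOSED
  event#5 t=7ms outcome=S: state=CLOSED
  event#6 t=9ms outcome=F: state=CLOSED
  event#7 t=10ms outcome=S: state=CLOSED
  event#8 t=11ms outcome=F: state=CLOSED
  event#9 t=15ms outcome=S: state=CLOSED
  event#10 t=16ms outcome=F: state=CLOSED
  event#11 t=20ms outcome=S: state=CLOSED
  event#12 t=21ms outcome=F: state=CLOSED
  event#13 t=22ms outcome=F: state=OPEN
  event#14 t=24ms outcome=S: state=OPEN
  event#15 t=25ms outcome=S: state=OPEN
  event#16 t=26ms outcome=F: state=OPEN
  event#17 t=28ms outcome=S: state=OPEN

Answer: CCCCCCCCCCCCOOOOO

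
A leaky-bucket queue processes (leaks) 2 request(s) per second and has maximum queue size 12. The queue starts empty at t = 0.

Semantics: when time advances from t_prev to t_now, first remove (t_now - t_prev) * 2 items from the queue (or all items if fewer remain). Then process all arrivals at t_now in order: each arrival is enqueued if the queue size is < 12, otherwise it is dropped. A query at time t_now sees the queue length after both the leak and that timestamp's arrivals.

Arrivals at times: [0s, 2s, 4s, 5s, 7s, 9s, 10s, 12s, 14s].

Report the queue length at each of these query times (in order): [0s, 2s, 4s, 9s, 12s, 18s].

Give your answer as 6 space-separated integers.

Answer: 1 1 1 1 1 0

Derivation:
Queue lengths at query times:
  query t=0s: backlog = 1
  query t=2s: backlog = 1
  query t=4s: backlog = 1
  query t=9s: backlog = 1
  query t=12s: backlog = 1
  query t=18s: backlog = 0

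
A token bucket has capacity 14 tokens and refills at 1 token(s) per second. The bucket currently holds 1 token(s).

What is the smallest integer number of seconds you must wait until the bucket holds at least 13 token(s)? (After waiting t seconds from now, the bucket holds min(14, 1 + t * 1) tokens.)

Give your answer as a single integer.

Answer: 12

Derivation:
Need 1 + t * 1 >= 13, so t >= 12/1.
Smallest integer t = ceil(12/1) = 12.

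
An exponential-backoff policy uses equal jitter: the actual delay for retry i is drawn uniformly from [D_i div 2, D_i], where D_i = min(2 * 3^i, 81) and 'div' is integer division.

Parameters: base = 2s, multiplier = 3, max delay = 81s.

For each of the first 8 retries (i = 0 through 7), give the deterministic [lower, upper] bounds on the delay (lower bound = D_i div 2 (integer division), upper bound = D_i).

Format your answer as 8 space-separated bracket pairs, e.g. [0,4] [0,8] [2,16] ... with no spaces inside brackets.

Computing bounds per retry:
  i=0: D_i=min(2*3^0,81)=2, bounds=[1,2]
  i=1: D_i=min(2*3^1,81)=6, bounds=[3,6]
  i=2: D_i=min(2*3^2,81)=18, bounds=[9,18]
  i=3: D_i=min(2*3^3,81)=54, bounds=[27,54]
  i=4: D_i=min(2*3^4,81)=81, bounds=[40,81]
  i=5: D_i=min(2*3^5,81)=81, bounds=[40,81]
  i=6: D_i=min(2*3^6,81)=81, bounds=[40,81]
  i=7: D_i=min(2*3^7,81)=81, bounds=[40,81]

Answer: [1,2] [3,6] [9,18] [27,54] [40,81] [40,81] [40,81] [40,81]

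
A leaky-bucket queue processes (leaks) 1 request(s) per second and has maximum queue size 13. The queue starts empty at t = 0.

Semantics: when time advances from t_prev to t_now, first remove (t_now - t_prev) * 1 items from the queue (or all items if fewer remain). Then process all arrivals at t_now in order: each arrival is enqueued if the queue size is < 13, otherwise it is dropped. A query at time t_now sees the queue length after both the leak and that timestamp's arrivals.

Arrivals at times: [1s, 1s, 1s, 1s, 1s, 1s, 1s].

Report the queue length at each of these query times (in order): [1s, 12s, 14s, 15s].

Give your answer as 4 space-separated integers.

Queue lengths at query times:
  query t=1s: backlog = 7
  query t=12s: backlog = 0
  query t=14s: backlog = 0
  query t=15s: backlog = 0

Answer: 7 0 0 0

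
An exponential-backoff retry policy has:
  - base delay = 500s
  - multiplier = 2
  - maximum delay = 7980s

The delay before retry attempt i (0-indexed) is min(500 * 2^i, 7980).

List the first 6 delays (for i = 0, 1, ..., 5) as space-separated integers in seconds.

Answer: 500 1000 2000 4000 7980 7980

Derivation:
Computing each delay:
  i=0: min(500*2^0, 7980) = 500
  i=1: min(500*2^1, 7980) = 1000
  i=2: min(500*2^2, 7980) = 2000
  i=3: min(500*2^3, 7980) = 4000
  i=4: min(500*2^4, 7980) = 7980
  i=5: min(500*2^5, 7980) = 7980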